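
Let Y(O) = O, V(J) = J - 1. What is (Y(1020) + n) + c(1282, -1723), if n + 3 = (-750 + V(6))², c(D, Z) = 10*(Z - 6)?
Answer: 538752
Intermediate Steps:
V(J) = -1 + J
c(D, Z) = -60 + 10*Z (c(D, Z) = 10*(-6 + Z) = -60 + 10*Z)
n = 555022 (n = -3 + (-750 + (-1 + 6))² = -3 + (-750 + 5)² = -3 + (-745)² = -3 + 555025 = 555022)
(Y(1020) + n) + c(1282, -1723) = (1020 + 555022) + (-60 + 10*(-1723)) = 556042 + (-60 - 17230) = 556042 - 17290 = 538752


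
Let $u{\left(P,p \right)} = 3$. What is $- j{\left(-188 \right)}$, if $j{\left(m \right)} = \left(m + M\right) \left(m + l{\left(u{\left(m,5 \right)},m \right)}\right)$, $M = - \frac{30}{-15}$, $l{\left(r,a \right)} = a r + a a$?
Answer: $6434112$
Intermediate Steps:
$l{\left(r,a \right)} = a^{2} + a r$ ($l{\left(r,a \right)} = a r + a^{2} = a^{2} + a r$)
$M = 2$ ($M = \left(-30\right) \left(- \frac{1}{15}\right) = 2$)
$j{\left(m \right)} = \left(2 + m\right) \left(m + m \left(3 + m\right)\right)$ ($j{\left(m \right)} = \left(m + 2\right) \left(m + m \left(m + 3\right)\right) = \left(2 + m\right) \left(m + m \left(3 + m\right)\right)$)
$- j{\left(-188 \right)} = - \left(-188\right) \left(8 + \left(-188\right)^{2} + 6 \left(-188\right)\right) = - \left(-188\right) \left(8 + 35344 - 1128\right) = - \left(-188\right) 34224 = \left(-1\right) \left(-6434112\right) = 6434112$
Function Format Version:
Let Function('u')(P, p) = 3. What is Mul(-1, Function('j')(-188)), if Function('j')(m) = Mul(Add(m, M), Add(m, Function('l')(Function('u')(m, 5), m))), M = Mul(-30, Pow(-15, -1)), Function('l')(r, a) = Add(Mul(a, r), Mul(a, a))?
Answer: 6434112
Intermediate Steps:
Function('l')(r, a) = Add(Pow(a, 2), Mul(a, r)) (Function('l')(r, a) = Add(Mul(a, r), Pow(a, 2)) = Add(Pow(a, 2), Mul(a, r)))
M = 2 (M = Mul(-30, Rational(-1, 15)) = 2)
Function('j')(m) = Mul(Add(2, m), Add(m, Mul(m, Add(3, m)))) (Function('j')(m) = Mul(Add(m, 2), Add(m, Mul(m, Add(m, 3)))) = Mul(Add(2, m), Add(m, Mul(m, Add(3, m)))))
Mul(-1, Function('j')(-188)) = Mul(-1, Mul(-188, Add(8, Pow(-188, 2), Mul(6, -188)))) = Mul(-1, Mul(-188, Add(8, 35344, -1128))) = Mul(-1, Mul(-188, 34224)) = Mul(-1, -6434112) = 6434112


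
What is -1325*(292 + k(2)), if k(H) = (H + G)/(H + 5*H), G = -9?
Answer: -4633525/12 ≈ -3.8613e+5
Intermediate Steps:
k(H) = (-9 + H)/(6*H) (k(H) = (H - 9)/(H + 5*H) = (-9 + H)/((6*H)) = (-9 + H)*(1/(6*H)) = (-9 + H)/(6*H))
-1325*(292 + k(2)) = -1325*(292 + (⅙)*(-9 + 2)/2) = -1325*(292 + (⅙)*(½)*(-7)) = -1325*(292 - 7/12) = -1325*3497/12 = -4633525/12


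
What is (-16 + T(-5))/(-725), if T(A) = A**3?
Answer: 141/725 ≈ 0.19448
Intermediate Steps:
(-16 + T(-5))/(-725) = (-16 + (-5)**3)/(-725) = -(-16 - 125)/725 = -1/725*(-141) = 141/725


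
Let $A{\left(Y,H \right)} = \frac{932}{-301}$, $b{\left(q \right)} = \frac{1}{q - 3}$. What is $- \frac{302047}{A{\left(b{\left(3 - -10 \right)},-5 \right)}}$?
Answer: $\frac{90916147}{932} \approx 97550.0$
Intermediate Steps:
$b{\left(q \right)} = \frac{1}{-3 + q}$
$A{\left(Y,H \right)} = - \frac{932}{301}$ ($A{\left(Y,H \right)} = 932 \left(- \frac{1}{301}\right) = - \frac{932}{301}$)
$- \frac{302047}{A{\left(b{\left(3 - -10 \right)},-5 \right)}} = - \frac{302047}{- \frac{932}{301}} = \left(-302047\right) \left(- \frac{301}{932}\right) = \frac{90916147}{932}$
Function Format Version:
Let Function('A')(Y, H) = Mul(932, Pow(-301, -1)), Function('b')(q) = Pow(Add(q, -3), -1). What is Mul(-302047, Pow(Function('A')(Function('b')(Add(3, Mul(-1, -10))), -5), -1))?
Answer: Rational(90916147, 932) ≈ 97550.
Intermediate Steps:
Function('b')(q) = Pow(Add(-3, q), -1)
Function('A')(Y, H) = Rational(-932, 301) (Function('A')(Y, H) = Mul(932, Rational(-1, 301)) = Rational(-932, 301))
Mul(-302047, Pow(Function('A')(Function('b')(Add(3, Mul(-1, -10))), -5), -1)) = Mul(-302047, Pow(Rational(-932, 301), -1)) = Mul(-302047, Rational(-301, 932)) = Rational(90916147, 932)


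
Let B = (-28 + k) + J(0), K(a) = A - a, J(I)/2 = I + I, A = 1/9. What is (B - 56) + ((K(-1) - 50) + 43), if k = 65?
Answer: -224/9 ≈ -24.889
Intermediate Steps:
A = ⅑ ≈ 0.11111
J(I) = 4*I (J(I) = 2*(I + I) = 2*(2*I) = 4*I)
K(a) = ⅑ - a
B = 37 (B = (-28 + 65) + 4*0 = 37 + 0 = 37)
(B - 56) + ((K(-1) - 50) + 43) = (37 - 56) + (((⅑ - 1*(-1)) - 50) + 43) = -19 + (((⅑ + 1) - 50) + 43) = -19 + ((10/9 - 50) + 43) = -19 + (-440/9 + 43) = -19 - 53/9 = -224/9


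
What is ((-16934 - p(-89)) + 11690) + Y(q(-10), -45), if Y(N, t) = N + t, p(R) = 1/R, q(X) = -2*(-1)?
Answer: -470542/89 ≈ -5287.0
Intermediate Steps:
q(X) = 2
((-16934 - p(-89)) + 11690) + Y(q(-10), -45) = ((-16934 - 1/(-89)) + 11690) + (2 - 45) = ((-16934 - 1*(-1/89)) + 11690) - 43 = ((-16934 + 1/89) + 11690) - 43 = (-1507125/89 + 11690) - 43 = -466715/89 - 43 = -470542/89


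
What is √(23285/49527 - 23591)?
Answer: 2*I*√1607382512629/16509 ≈ 153.59*I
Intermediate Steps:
√(23285/49527 - 23591) = √(-1168368172/49527) = 2*I*√1607382512629/16509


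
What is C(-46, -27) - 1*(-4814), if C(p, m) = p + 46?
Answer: 4814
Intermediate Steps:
C(p, m) = 46 + p
C(-46, -27) - 1*(-4814) = (46 - 46) - 1*(-4814) = 0 + 4814 = 4814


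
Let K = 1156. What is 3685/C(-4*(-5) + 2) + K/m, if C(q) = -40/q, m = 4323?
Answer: -35041937/17292 ≈ -2026.5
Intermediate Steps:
3685/C(-4*(-5) + 2) + K/m = 3685/((-40/(-4*(-5) + 2))) + 1156/4323 = 3685/((-40/(20 + 2))) + 1156*(1/4323) = 3685/((-40/22)) + 1156/4323 = 3685/((-40*1/22)) + 1156/4323 = 3685/(-20/11) + 1156/4323 = 3685*(-11/20) + 1156/4323 = -8107/4 + 1156/4323 = -35041937/17292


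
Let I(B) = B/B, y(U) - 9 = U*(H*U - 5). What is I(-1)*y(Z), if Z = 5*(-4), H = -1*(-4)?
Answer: 1709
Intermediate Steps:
H = 4
Z = -20
y(U) = 9 + U*(-5 + 4*U) (y(U) = 9 + U*(4*U - 5) = 9 + U*(-5 + 4*U))
I(B) = 1
I(-1)*y(Z) = 1*(9 - 5*(-20) + 4*(-20)²) = 1*(9 + 100 + 4*400) = 1*(9 + 100 + 1600) = 1*1709 = 1709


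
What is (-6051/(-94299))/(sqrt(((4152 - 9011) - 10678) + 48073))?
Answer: 2017*sqrt(166)/73050292 ≈ 0.00035574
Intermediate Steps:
(-6051/(-94299))/(sqrt(((4152 - 9011) - 10678) + 48073)) = (-6051*(-1/94299))/(sqrt((-4859 - 10678) + 48073)) = 2017/(31433*(sqrt(-15537 + 48073))) = 2017/(31433*(sqrt(32536))) = 2017/(31433*((14*sqrt(166)))) = 2017*(sqrt(166)/2324)/31433 = 2017*sqrt(166)/73050292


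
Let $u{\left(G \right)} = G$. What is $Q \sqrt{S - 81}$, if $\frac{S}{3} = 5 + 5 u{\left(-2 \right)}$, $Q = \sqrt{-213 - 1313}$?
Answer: $- 8 \sqrt{2289} \approx -382.75$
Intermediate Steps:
$Q = i \sqrt{1526}$ ($Q = \sqrt{-1526} = i \sqrt{1526} \approx 39.064 i$)
$S = -15$ ($S = 3 \left(5 + 5 \left(-2\right)\right) = 3 \left(5 - 10\right) = 3 \left(-5\right) = -15$)
$Q \sqrt{S - 81} = i \sqrt{1526} \sqrt{-15 - 81} = i \sqrt{1526} \sqrt{-96} = i \sqrt{1526} \cdot 4 i \sqrt{6} = - 8 \sqrt{2289}$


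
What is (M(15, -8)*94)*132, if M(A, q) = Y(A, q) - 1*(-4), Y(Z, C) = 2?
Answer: 74448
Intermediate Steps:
M(A, q) = 6 (M(A, q) = 2 - 1*(-4) = 2 + 4 = 6)
(M(15, -8)*94)*132 = (6*94)*132 = 564*132 = 74448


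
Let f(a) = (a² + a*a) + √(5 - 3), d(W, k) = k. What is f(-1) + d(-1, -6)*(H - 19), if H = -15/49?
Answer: 5774/49 + √2 ≈ 119.25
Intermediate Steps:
H = -15/49 (H = -15*1/49 = -15/49 ≈ -0.30612)
f(a) = √2 + 2*a² (f(a) = (a² + a²) + √2 = 2*a² + √2 = √2 + 2*a²)
f(-1) + d(-1, -6)*(H - 19) = (√2 + 2*(-1)²) - 6*(-15/49 - 19) = (√2 + 2*1) - 6*(-946/49) = (√2 + 2) + 5676/49 = (2 + √2) + 5676/49 = 5774/49 + √2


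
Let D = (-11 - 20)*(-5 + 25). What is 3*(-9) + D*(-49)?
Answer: 30353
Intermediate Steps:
D = -620 (D = -31*20 = -620)
3*(-9) + D*(-49) = 3*(-9) - 620*(-49) = -27 + 30380 = 30353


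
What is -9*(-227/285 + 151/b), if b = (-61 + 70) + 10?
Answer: -6114/95 ≈ -64.358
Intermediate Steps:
b = 19 (b = 9 + 10 = 19)
-9*(-227/285 + 151/b) = -9*(-227/285 + 151/19) = -9*2038/285 = -6114/95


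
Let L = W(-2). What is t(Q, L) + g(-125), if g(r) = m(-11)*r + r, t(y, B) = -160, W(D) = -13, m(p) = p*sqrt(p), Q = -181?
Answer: -285 + 1375*I*sqrt(11) ≈ -285.0 + 4560.4*I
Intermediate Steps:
m(p) = p**(3/2)
L = -13
g(r) = r - 11*I*r*sqrt(11) (g(r) = (-11)**(3/2)*r + r = (-11*I*sqrt(11))*r + r = -11*I*r*sqrt(11) + r = r - 11*I*r*sqrt(11))
t(Q, L) + g(-125) = -160 - 125*(1 - 11*I*sqrt(11)) = -160 + (-125 + 1375*I*sqrt(11)) = -285 + 1375*I*sqrt(11)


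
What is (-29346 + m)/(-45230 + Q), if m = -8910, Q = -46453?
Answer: 12752/30561 ≈ 0.41726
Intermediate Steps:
(-29346 + m)/(-45230 + Q) = (-29346 - 8910)/(-45230 - 46453) = -38256/(-91683) = -38256*(-1/91683) = 12752/30561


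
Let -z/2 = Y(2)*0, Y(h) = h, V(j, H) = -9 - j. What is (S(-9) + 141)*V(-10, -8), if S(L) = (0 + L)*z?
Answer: 141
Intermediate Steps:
z = 0 (z = -4*0 = -2*0 = 0)
S(L) = 0 (S(L) = (0 + L)*0 = L*0 = 0)
(S(-9) + 141)*V(-10, -8) = (0 + 141)*(-9 - 1*(-10)) = 141*(-9 + 10) = 141*1 = 141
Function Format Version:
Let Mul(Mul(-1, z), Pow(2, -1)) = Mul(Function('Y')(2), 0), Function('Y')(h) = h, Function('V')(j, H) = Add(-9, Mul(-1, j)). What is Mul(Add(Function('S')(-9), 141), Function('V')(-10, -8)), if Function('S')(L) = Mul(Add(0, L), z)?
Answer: 141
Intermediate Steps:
z = 0 (z = Mul(-2, Mul(2, 0)) = Mul(-2, 0) = 0)
Function('S')(L) = 0 (Function('S')(L) = Mul(Add(0, L), 0) = Mul(L, 0) = 0)
Mul(Add(Function('S')(-9), 141), Function('V')(-10, -8)) = Mul(Add(0, 141), Add(-9, Mul(-1, -10))) = Mul(141, Add(-9, 10)) = Mul(141, 1) = 141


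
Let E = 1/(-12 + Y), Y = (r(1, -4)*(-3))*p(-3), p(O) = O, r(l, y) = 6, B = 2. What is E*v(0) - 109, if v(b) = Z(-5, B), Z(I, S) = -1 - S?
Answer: -1527/14 ≈ -109.07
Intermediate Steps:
v(b) = -3 (v(b) = -1 - 1*2 = -1 - 2 = -3)
Y = 54 (Y = (6*(-3))*(-3) = -18*(-3) = 54)
E = 1/42 (E = 1/(-12 + 54) = 1/42 ≈ 0.023810)
E*v(0) - 109 = (1/42)*(-3) - 109 = -1/14 - 109 = -1527/14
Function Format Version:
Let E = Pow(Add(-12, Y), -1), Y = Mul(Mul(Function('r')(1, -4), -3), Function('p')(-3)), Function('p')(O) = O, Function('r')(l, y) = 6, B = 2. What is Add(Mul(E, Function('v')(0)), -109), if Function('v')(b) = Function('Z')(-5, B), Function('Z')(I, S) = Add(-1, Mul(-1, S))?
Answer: Rational(-1527, 14) ≈ -109.07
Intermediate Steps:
Function('v')(b) = -3 (Function('v')(b) = Add(-1, Mul(-1, 2)) = Add(-1, -2) = -3)
Y = 54 (Y = Mul(Mul(6, -3), -3) = Mul(-18, -3) = 54)
E = Rational(1, 42) (E = Pow(Add(-12, 54), -1) = Pow(42, -1) = Rational(1, 42) ≈ 0.023810)
Add(Mul(E, Function('v')(0)), -109) = Add(Mul(Rational(1, 42), -3), -109) = Add(Rational(-1, 14), -109) = Rational(-1527, 14)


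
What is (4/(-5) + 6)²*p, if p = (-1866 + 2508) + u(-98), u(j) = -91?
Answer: 372476/25 ≈ 14899.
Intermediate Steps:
p = 551 (p = (-1866 + 2508) - 91 = 642 - 91 = 551)
(4/(-5) + 6)²*p = (4/(-5) + 6)²*551 = (4*(-⅕) + 6)²*551 = (-⅘ + 6)²*551 = (26/5)²*551 = (676/25)*551 = 372476/25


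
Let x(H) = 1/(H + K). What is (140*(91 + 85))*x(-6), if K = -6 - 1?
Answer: -24640/13 ≈ -1895.4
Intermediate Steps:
K = -7
x(H) = 1/(-7 + H) (x(H) = 1/(H - 7) = 1/(-7 + H))
(140*(91 + 85))*x(-6) = (140*(91 + 85))/(-7 - 6) = (140*176)/(-13) = 24640*(-1/13) = -24640/13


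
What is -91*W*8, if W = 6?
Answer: -4368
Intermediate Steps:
-91*W*8 = -91*6*8 = -546*8 = -4368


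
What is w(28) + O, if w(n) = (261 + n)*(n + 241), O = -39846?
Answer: 37895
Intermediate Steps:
w(n) = (241 + n)*(261 + n) (w(n) = (261 + n)*(241 + n) = (241 + n)*(261 + n))
w(28) + O = (62901 + 28**2 + 502*28) - 39846 = (62901 + 784 + 14056) - 39846 = 77741 - 39846 = 37895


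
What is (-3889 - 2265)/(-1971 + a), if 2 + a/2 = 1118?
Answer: -6154/261 ≈ -23.579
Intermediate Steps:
a = 2232 (a = -4 + 2*1118 = -4 + 2236 = 2232)
(-3889 - 2265)/(-1971 + a) = (-3889 - 2265)/(-1971 + 2232) = -6154/261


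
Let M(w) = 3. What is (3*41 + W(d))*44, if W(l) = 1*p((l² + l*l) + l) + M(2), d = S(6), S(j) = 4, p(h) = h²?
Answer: 62568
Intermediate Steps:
d = 4
W(l) = 3 + (l + 2*l²)² (W(l) = 1*((l² + l*l) + l)² + 3 = 1*((l² + l²) + l)² + 3 = 1*(2*l² + l)² + 3 = 1*(l + 2*l²)² + 3 = (l + 2*l²)² + 3 = 3 + (l + 2*l²)²)
(3*41 + W(d))*44 = (3*41 + (3 + 4²*(1 + 2*4)²))*44 = (123 + (3 + 16*(1 + 8)²))*44 = (123 + (3 + 16*9²))*44 = (123 + (3 + 16*81))*44 = (123 + (3 + 1296))*44 = (123 + 1299)*44 = 1422*44 = 62568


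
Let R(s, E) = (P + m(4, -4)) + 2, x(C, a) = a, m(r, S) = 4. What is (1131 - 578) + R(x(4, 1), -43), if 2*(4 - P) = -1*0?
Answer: 563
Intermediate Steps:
P = 4 (P = 4 - (-1)*0/2 = 4 - ½*0 = 4 + 0 = 4)
R(s, E) = 10 (R(s, E) = (4 + 4) + 2 = 8 + 2 = 10)
(1131 - 578) + R(x(4, 1), -43) = (1131 - 578) + 10 = 553 + 10 = 563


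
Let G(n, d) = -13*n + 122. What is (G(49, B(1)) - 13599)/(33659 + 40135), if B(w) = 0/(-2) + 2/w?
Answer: -7057/36897 ≈ -0.19126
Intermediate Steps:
B(w) = 2/w (B(w) = 0*(-½) + 2/w = 0 + 2/w = 2/w)
G(n, d) = 122 - 13*n
(G(49, B(1)) - 13599)/(33659 + 40135) = ((122 - 13*49) - 13599)/(33659 + 40135) = ((122 - 637) - 13599)/73794 = (-515 - 13599)*(1/73794) = -14114*1/73794 = -7057/36897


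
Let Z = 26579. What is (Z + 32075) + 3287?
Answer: 61941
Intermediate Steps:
(Z + 32075) + 3287 = (26579 + 32075) + 3287 = 58654 + 3287 = 61941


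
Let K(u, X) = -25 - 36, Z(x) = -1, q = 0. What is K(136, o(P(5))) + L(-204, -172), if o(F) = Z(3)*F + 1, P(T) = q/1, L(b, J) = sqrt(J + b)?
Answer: -61 + 2*I*sqrt(94) ≈ -61.0 + 19.391*I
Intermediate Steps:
P(T) = 0 (P(T) = 0/1 = 0*1 = 0)
o(F) = 1 - F (o(F) = -F + 1 = 1 - F)
K(u, X) = -61
K(136, o(P(5))) + L(-204, -172) = -61 + sqrt(-172 - 204) = -61 + sqrt(-376) = -61 + 2*I*sqrt(94)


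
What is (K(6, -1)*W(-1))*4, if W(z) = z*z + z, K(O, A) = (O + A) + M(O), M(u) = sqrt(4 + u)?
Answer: 0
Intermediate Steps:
K(O, A) = A + O + sqrt(4 + O) (K(O, A) = (O + A) + sqrt(4 + O) = (A + O) + sqrt(4 + O) = A + O + sqrt(4 + O))
W(z) = z + z**2 (W(z) = z**2 + z = z + z**2)
(K(6, -1)*W(-1))*4 = ((-1 + 6 + sqrt(4 + 6))*(-(1 - 1)))*4 = ((-1 + 6 + sqrt(10))*(-1*0))*4 = ((5 + sqrt(10))*0)*4 = 0*4 = 0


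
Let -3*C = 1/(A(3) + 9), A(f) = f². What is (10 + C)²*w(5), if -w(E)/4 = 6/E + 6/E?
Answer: -1162084/1215 ≈ -956.45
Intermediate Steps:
C = -1/54 (C = -1/(3*(3² + 9)) = -1/(3*(9 + 9)) = -⅓/18 = -⅓*1/18 = -1/54 ≈ -0.018519)
w(E) = -48/E (w(E) = -4*(6/E + 6/E) = -48/E)
(10 + C)²*w(5) = (10 - 1/54)²*(-48/5) = (539/54)²*(-48*⅕) = (290521/2916)*(-48/5) = -1162084/1215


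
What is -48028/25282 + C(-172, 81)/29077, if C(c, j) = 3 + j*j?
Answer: -615279554/367562357 ≈ -1.6739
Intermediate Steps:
C(c, j) = 3 + j²
-48028/25282 + C(-172, 81)/29077 = -48028/25282 + (3 + 81²)/29077 = -48028*1/25282 + (3 + 6561)*(1/29077) = -24014/12641 + 6564*(1/29077) = -24014/12641 + 6564/29077 = -615279554/367562357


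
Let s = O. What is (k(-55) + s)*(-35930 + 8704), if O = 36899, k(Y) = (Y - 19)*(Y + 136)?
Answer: -841419530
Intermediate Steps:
k(Y) = (-19 + Y)*(136 + Y)
s = 36899
(k(-55) + s)*(-35930 + 8704) = ((-2584 + (-55)**2 + 117*(-55)) + 36899)*(-35930 + 8704) = ((-2584 + 3025 - 6435) + 36899)*(-27226) = (-5994 + 36899)*(-27226) = 30905*(-27226) = -841419530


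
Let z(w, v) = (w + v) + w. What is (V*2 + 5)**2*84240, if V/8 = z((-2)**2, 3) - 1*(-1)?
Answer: 3269270160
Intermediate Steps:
z(w, v) = v + 2*w (z(w, v) = (v + w) + w = v + 2*w)
V = 96 (V = 8*((3 + 2*(-2)**2) - 1*(-1)) = 8*((3 + 2*4) + 1) = 8*((3 + 8) + 1) = 8*(11 + 1) = 8*12 = 96)
(V*2 + 5)**2*84240 = (96*2 + 5)**2*84240 = (192 + 5)**2*84240 = 197**2*84240 = 38809*84240 = 3269270160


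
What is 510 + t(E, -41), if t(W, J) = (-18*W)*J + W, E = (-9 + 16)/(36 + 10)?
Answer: 28633/46 ≈ 622.46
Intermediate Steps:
E = 7/46 ≈ 0.15217
t(W, J) = W - 18*J*W (t(W, J) = -18*J*W + W = W - 18*J*W)
510 + t(E, -41) = 510 + 7*(1 - 18*(-41))/46 = 510 + 7*(1 + 738)/46 = 510 + (7/46)*739 = 510 + 5173/46 = 28633/46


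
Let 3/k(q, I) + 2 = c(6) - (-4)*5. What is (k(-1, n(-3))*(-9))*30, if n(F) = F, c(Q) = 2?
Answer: -81/2 ≈ -40.500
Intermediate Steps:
k(q, I) = 3/20 (k(q, I) = 3/(-2 + (2 - (-4)*5)) = 3/(-2 + (2 - 1*(-20))) = 3/(-2 + (2 + 20)) = 3/(-2 + 22) = 3/20)
(k(-1, n(-3))*(-9))*30 = ((3/20)*(-9))*30 = -27/20*30 = -81/2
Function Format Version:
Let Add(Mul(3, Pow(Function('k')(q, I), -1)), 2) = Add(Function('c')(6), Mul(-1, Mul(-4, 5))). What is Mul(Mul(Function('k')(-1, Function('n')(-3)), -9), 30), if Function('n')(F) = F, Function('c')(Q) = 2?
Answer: Rational(-81, 2) ≈ -40.500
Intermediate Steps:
Function('k')(q, I) = Rational(3, 20) (Function('k')(q, I) = Mul(3, Pow(Add(-2, Add(2, Mul(-1, Mul(-4, 5)))), -1)) = Mul(3, Pow(Add(-2, Add(2, Mul(-1, -20))), -1)) = Mul(3, Pow(Add(-2, Add(2, 20)), -1)) = Mul(3, Pow(Add(-2, 22), -1)) = Mul(3, Pow(20, -1)) = Mul(3, Rational(1, 20)) = Rational(3, 20))
Mul(Mul(Function('k')(-1, Function('n')(-3)), -9), 30) = Mul(Mul(Rational(3, 20), -9), 30) = Mul(Rational(-27, 20), 30) = Rational(-81, 2)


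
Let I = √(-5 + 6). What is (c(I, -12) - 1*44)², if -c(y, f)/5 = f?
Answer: 256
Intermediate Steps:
I = 1 (I = √1 = 1)
c(y, f) = -5*f
(c(I, -12) - 1*44)² = (-5*(-12) - 1*44)² = (60 - 44)² = 16² = 256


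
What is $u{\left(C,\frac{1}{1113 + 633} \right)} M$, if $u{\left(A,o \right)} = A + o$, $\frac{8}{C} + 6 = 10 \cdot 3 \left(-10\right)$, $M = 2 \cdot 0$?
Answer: $0$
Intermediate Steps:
$M = 0$
$C = - \frac{4}{153}$ ($C = \frac{8}{-6 + 10 \cdot 3 \left(-10\right)} = \frac{8}{-6 + 30 \left(-10\right)} = \frac{8}{-6 - 300} = \frac{8}{-306} = 8 \left(- \frac{1}{306}\right) = - \frac{4}{153} \approx -0.026144$)
$u{\left(C,\frac{1}{1113 + 633} \right)} M = \left(- \frac{4}{153} + \frac{1}{1113 + 633}\right) 0 = \left(- \frac{4}{153} + \frac{1}{1746}\right) 0 = \left(- \frac{253}{9894}\right) 0 = 0$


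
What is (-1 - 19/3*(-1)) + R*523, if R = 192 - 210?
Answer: -28226/3 ≈ -9408.7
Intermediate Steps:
R = -18
(-1 - 19/3*(-1)) + R*523 = (-1 - 19/3*(-1)) - 18*523 = (-1 - 19*1/3*(-1)) - 9414 = (-1 - 19/3*(-1)) - 9414 = (-1 + 19/3) - 9414 = 16/3 - 9414 = -28226/3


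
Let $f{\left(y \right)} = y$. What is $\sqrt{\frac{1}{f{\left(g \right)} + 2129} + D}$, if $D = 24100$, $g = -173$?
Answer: $\frac{\sqrt{23051264889}}{978} \approx 155.24$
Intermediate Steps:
$\sqrt{\frac{1}{f{\left(g \right)} + 2129} + D} = \sqrt{\frac{1}{-173 + 2129} + 24100} = \sqrt{\frac{1}{1956} + 24100} = \sqrt{\frac{47139601}{1956}} = \frac{\sqrt{23051264889}}{978}$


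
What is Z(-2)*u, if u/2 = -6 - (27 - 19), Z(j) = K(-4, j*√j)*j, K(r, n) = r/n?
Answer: -56*I*√2 ≈ -79.196*I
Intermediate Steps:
Z(j) = -4/√j (Z(j) = (-4/j^(3/2))*j = -4/√j)
u = -28 (u = 2*(-6 - (27 - 19)) = 2*(-6 - 1*8) = 2*(-6 - 8) = 2*(-14) = -28)
Z(-2)*u = -(-2)*I*√2*(-28) = (2*I*√2)*(-28) = -56*I*√2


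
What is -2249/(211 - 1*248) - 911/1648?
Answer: 3672645/60976 ≈ 60.231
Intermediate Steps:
-2249/(211 - 1*248) - 911/1648 = -2249/(211 - 248) - 911*1/1648 = -2249/(-37) - 911/1648 = -2249*(-1/37) - 911/1648 = 2249/37 - 911/1648 = 3672645/60976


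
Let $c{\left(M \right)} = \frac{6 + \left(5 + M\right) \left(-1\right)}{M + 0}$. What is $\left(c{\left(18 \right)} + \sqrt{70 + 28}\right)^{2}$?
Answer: $\frac{32041}{324} - \frac{119 \sqrt{2}}{9} \approx 80.193$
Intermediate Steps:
$c{\left(M \right)} = \frac{1 - M}{M}$ ($c{\left(M \right)} = \frac{6 - \left(5 + M\right)}{M} = \frac{1 - M}{M}$)
$\left(c{\left(18 \right)} + \sqrt{70 + 28}\right)^{2} = \left(\frac{1 - 18}{18} + \sqrt{70 + 28}\right)^{2} = \left(\frac{1 - 18}{18} + \sqrt{98}\right)^{2} = \left(\frac{1}{18} \left(-17\right) + 7 \sqrt{2}\right)^{2} = \left(- \frac{17}{18} + 7 \sqrt{2}\right)^{2}$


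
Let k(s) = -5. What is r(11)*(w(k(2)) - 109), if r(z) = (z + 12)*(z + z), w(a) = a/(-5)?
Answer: -54648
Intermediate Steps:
w(a) = -a/5 (w(a) = a*(-⅕) = -a/5)
r(z) = 2*z*(12 + z) (r(z) = (12 + z)*(2*z) = 2*z*(12 + z))
r(11)*(w(k(2)) - 109) = (2*11*(12 + 11))*(-⅕*(-5) - 109) = (2*11*23)*(1 - 109) = 506*(-108) = -54648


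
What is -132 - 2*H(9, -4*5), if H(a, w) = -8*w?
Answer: -452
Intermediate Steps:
-132 - 2*H(9, -4*5) = -132 - (-16)*(-4*5) = -132 - (-16)*(-20) = -132 - 2*160 = -132 - 320 = -452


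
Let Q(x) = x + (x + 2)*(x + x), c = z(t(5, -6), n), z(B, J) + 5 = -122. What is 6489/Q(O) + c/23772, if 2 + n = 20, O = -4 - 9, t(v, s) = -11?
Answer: 7343897/309036 ≈ 23.764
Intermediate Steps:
O = -13
n = 18 (n = -2 + 20 = 18)
z(B, J) = -127 (z(B, J) = -5 - 122 = -127)
c = -127
Q(x) = x + 2*x*(2 + x) (Q(x) = x + (2 + x)*(2*x) = x + 2*x*(2 + x))
6489/Q(O) + c/23772 = 6489/((-13*(5 + 2*(-13)))) - 127/23772 = 6489/((-13*(5 - 26))) - 127*1/23772 = 6489/((-13*(-21))) - 127/23772 = 6489/273 - 127/23772 = 6489*(1/273) - 127/23772 = 309/13 - 127/23772 = 7343897/309036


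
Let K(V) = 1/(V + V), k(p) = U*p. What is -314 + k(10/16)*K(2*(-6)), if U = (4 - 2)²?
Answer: -15077/48 ≈ -314.10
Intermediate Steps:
U = 4 (U = 2² = 4)
k(p) = 4*p
K(V) = 1/(2*V)
-314 + k(10/16)*K(2*(-6)) = -314 + (4*(10/16))*(1/(2*((2*(-6))))) = -314 + (4*(10*(1/16)))*((½)/(-12)) = -314 + (4*(5/8))*((½)*(-1/12)) = -314 + (5/2)*(-1/24) = -314 - 5/48 = -15077/48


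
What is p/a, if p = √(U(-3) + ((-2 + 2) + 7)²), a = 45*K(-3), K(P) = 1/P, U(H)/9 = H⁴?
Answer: -√778/15 ≈ -1.8595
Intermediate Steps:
U(H) = 9*H⁴
K(P) = 1/P
a = -15 (a = 45/(-3) = 45*(-⅓) = -15)
p = √778 (p = √(9*(-3)⁴ + ((-2 + 2) + 7)²) = √(9*81 + (0 + 7)²) = √(729 + 7²) = √(729 + 49) = √778 ≈ 27.893)
p/a = √778/(-15) = √778*(-1/15) = -√778/15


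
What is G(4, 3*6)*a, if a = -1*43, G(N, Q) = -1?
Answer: 43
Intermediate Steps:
a = -43
G(4, 3*6)*a = -1*(-43) = 43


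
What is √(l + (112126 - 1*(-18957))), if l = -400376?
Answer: I*√269293 ≈ 518.93*I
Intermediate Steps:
√(l + (112126 - 1*(-18957))) = √(-400376 + (112126 - 1*(-18957))) = √(-400376 + (112126 + 18957)) = √(-400376 + 131083) = √(-269293) = I*√269293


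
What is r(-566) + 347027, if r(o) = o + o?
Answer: 345895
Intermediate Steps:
r(o) = 2*o
r(-566) + 347027 = 2*(-566) + 347027 = -1132 + 347027 = 345895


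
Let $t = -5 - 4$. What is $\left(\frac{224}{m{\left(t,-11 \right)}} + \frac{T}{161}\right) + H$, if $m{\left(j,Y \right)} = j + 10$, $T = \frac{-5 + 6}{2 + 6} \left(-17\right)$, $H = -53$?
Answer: $\frac{220231}{1288} \approx 170.99$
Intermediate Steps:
$t = -9$ ($t = -5 - 4 = -9$)
$T = - \frac{17}{8}$ ($T = 1 \cdot \frac{1}{8} \left(-17\right) = \frac{1}{8} \left(-17\right) = - \frac{17}{8} \approx -2.125$)
$m{\left(j,Y \right)} = 10 + j$
$\left(\frac{224}{m{\left(t,-11 \right)}} + \frac{T}{161}\right) + H = \left(\frac{224}{10 - 9} - \frac{17}{8 \cdot 161}\right) - 53 = \left(\frac{224}{1} - \frac{17}{1288}\right) - 53 = \left(224 \cdot 1 - \frac{17}{1288}\right) - 53 = \left(224 - \frac{17}{1288}\right) - 53 = \frac{288495}{1288} - 53 = \frac{220231}{1288}$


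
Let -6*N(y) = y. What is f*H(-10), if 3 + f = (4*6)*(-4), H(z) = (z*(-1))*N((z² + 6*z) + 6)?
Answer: 7590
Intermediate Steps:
N(y) = -y/6
H(z) = -z*(-1 - z - z²/6) (H(z) = (z*(-1))*(-((z² + 6*z) + 6)/6) = (-z)*(-(6 + z² + 6*z)/6) = (-z)*(-1 - z - z²/6) = -z*(-1 - z - z²/6))
f = -99 (f = -3 + (4*6)*(-4) = -3 + 24*(-4) = -3 - 96 = -99)
f*H(-10) = -(-990)*(1 - 10 + (⅙)*(-10)²) = -(-990)*(1 - 10 + (⅙)*100) = -(-990)*(1 - 10 + 50/3) = -(-990)*23/3 = -99*(-230/3) = 7590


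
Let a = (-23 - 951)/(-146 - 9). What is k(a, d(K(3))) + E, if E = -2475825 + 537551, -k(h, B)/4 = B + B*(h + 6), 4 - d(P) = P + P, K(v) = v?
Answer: -300415998/155 ≈ -1.9382e+6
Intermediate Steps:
a = 974/155 (a = -974/(-155) = -974*(-1/155) = 974/155 ≈ 6.2839)
d(P) = 4 - 2*P (d(P) = 4 - (P + P) = 4 - 2*P)
k(h, B) = -4*B - 4*B*(6 + h) (k(h, B) = -4*(B + B*(h + 6)) = -4*(B + B*(6 + h)) = -4*B - 4*B*(6 + h))
E = -1938274
k(a, d(K(3))) + E = -4*(4 - 2*3)*(7 + 974/155) - 1938274 = -4*(4 - 6)*2059/155 - 1938274 = -4*(-2)*2059/155 - 1938274 = 16472/155 - 1938274 = -300415998/155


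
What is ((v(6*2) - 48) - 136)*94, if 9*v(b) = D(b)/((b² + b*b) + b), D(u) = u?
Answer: -3891506/225 ≈ -17296.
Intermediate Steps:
v(b) = b/(9*(b + 2*b²)) (v(b) = (b/((b² + b*b) + b))/9 = (b/((b² + b²) + b))/9 = (b/(2*b² + b))/9 = (b/(b + 2*b²))/9 = b/(9*(b + 2*b²)))
((v(6*2) - 48) - 136)*94 = ((1/(9*(1 + 2*(6*2))) - 48) - 136)*94 = ((1/(9*(1 + 2*12)) - 48) - 136)*94 = ((1/(9*(1 + 24)) - 48) - 136)*94 = (((⅑)/25 - 48) - 136)*94 = (((⅑)*(1/25) - 48) - 136)*94 = ((1/225 - 48) - 136)*94 = (-10799/225 - 136)*94 = -41399/225*94 = -3891506/225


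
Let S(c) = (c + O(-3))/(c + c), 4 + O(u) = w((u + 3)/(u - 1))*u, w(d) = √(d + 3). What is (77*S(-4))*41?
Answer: 3157 + 9471*√3/8 ≈ 5207.5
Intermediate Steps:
w(d) = √(3 + d)
O(u) = -4 + u*√(3 + (3 + u)/(-1 + u)) (O(u) = -4 + √(3 + (u + 3)/(u - 1))*u = -4 + √(3 + (3 + u)/(-1 + u))*u = -4 + u*√(3 + (3 + u)/(-1 + u)))
S(c) = (-4 + c - 3*√3)/(2*c) (S(c) = (c + (-4 + 2*(-3)*√(-3/(-1 - 3))))/(c + c) = (c + (-4 + 2*(-3)*√(-3/(-4))))/((2*c)) = (c + (-4 + 2*(-3)*√(-3*(-¼))))*(1/(2*c)) = (c + (-4 + 2*(-3)*√(¾)))*(1/(2*c)) = (c + (-4 + 2*(-3)*(√3/2)))*(1/(2*c)) = (c + (-4 - 3*√3))*(1/(2*c)) = (-4 + c - 3*√3)*(1/(2*c)) = (-4 + c - 3*√3)/(2*c))
(77*S(-4))*41 = (77*((½)*(-4 - 4 - 3*√3)/(-4)))*41 = (77*((½)*(-¼)*(-8 - 3*√3)))*41 = (77*(1 + 3*√3/8))*41 = (77 + 231*√3/8)*41 = 3157 + 9471*√3/8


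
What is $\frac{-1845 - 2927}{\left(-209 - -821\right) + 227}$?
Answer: $- \frac{4772}{839} \approx -5.6877$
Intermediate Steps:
$\frac{-1845 - 2927}{\left(-209 - -821\right) + 227} = - \frac{4772}{\left(-209 + 821\right) + 227} = - \frac{4772}{612 + 227} = - \frac{4772}{839}$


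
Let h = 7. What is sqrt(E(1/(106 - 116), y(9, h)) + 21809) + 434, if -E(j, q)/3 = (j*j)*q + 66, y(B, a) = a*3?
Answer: 434 + sqrt(2161037)/10 ≈ 581.00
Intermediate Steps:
y(B, a) = 3*a
E(j, q) = -198 - 3*q*j**2 (E(j, q) = -3*((j*j)*q + 66) = -3*(j**2*q + 66) = -3*(q*j**2 + 66) = -3*(66 + q*j**2) = -198 - 3*q*j**2)
sqrt(E(1/(106 - 116), y(9, h)) + 21809) + 434 = sqrt((-198 - 3*3*7*(1/(106 - 116))**2) + 21809) + 434 = sqrt((-198 - 3*21*(1/(-10))**2) + 21809) + 434 = sqrt((-198 - 3*21*(-1/10)**2) + 21809) + 434 = sqrt((-198 - 3*21*1/100) + 21809) + 434 = sqrt((-198 - 63/100) + 21809) + 434 = sqrt(-19863/100 + 21809) + 434 = sqrt(2161037/100) + 434 = sqrt(2161037)/10 + 434 = 434 + sqrt(2161037)/10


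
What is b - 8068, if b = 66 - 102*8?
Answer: -8818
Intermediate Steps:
b = -750 (b = 66 - 816 = -750)
b - 8068 = -750 - 8068 = -8818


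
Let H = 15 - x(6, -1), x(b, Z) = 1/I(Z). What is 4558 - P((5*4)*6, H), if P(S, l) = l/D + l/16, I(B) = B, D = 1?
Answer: 4541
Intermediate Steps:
x(b, Z) = 1/Z
H = 16 (H = 15 - 1/(-1) = 15 - 1*(-1) = 15 + 1 = 16)
P(S, l) = 17*l/16 (P(S, l) = l/1 + l/16 = l*1 + l*(1/16) = l + l/16 = 17*l/16)
4558 - P((5*4)*6, H) = 4558 - 17*16/16 = 4558 - 1*17 = 4558 - 17 = 4541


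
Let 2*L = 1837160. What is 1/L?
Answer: 1/918580 ≈ 1.0886e-6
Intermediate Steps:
L = 918580 (L = (½)*1837160 = 918580)
1/L = 1/918580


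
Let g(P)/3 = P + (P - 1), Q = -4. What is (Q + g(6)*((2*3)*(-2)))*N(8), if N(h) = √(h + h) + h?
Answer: -4800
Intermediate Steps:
g(P) = -3 + 6*P (g(P) = 3*(P + (P - 1)) = 3*(P + (-1 + P)) = 3*(-1 + 2*P) = -3 + 6*P)
N(h) = h + √2*√h (N(h) = √(2*h) + h = √2*√h + h = h + √2*√h)
(Q + g(6)*((2*3)*(-2)))*N(8) = (-4 + (-3 + 6*6)*((2*3)*(-2)))*(8 + √2*√8) = (-4 + (-3 + 36)*(6*(-2)))*(8 + √2*(2*√2)) = (-4 + 33*(-12))*(8 + 4) = (-4 - 396)*12 = -400*12 = -4800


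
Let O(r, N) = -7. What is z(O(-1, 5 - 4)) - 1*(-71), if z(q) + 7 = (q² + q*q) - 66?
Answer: 96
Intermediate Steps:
z(q) = -73 + 2*q² (z(q) = -7 + ((q² + q*q) - 66) = -7 + ((q² + q²) - 66) = -7 + (2*q² - 66) = -7 + (-66 + 2*q²) = -73 + 2*q²)
z(O(-1, 5 - 4)) - 1*(-71) = (-73 + 2*(-7)²) - 1*(-71) = (-73 + 2*49) + 71 = (-73 + 98) + 71 = 25 + 71 = 96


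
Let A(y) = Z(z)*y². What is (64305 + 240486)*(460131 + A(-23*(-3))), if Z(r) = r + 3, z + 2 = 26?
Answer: 179423756298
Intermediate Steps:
z = 24 (z = -2 + 26 = 24)
Z(r) = 3 + r
A(y) = 27*y² (A(y) = (3 + 24)*y² = 27*y²)
(64305 + 240486)*(460131 + A(-23*(-3))) = (64305 + 240486)*(460131 + 27*(-23*(-3))²) = 304791*(460131 + 27*69²) = 304791*(460131 + 27*4761) = 304791*(460131 + 128547) = 304791*588678 = 179423756298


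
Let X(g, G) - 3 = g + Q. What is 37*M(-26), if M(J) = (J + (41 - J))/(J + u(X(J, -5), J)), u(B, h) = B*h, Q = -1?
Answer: 1517/598 ≈ 2.5368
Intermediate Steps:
X(g, G) = 2 + g (X(g, G) = 3 + (g - 1) = 3 + (-1 + g) = 2 + g)
M(J) = 41/(J + J*(2 + J)) (M(J) = (J + (41 - J))/(J + (2 + J)*J) = 41/(J + J*(2 + J)))
37*M(-26) = 37*(41/(-26*(3 - 26))) = 37*(41*(-1/26)/(-23)) = 37*(41*(-1/26)*(-1/23)) = 37*(41/598) = 1517/598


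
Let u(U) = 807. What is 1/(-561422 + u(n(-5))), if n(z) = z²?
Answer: -1/560615 ≈ -1.7838e-6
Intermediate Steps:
1/(-561422 + u(n(-5))) = 1/(-561422 + 807) = 1/(-560615) = -1/560615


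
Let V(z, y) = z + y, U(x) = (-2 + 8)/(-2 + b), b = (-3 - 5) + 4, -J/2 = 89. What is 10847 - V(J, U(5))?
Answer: 11026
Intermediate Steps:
J = -178 (J = -2*89 = -178)
b = -4 (b = -8 + 4 = -4)
U(x) = -1 (U(x) = (-2 + 8)/(-2 - 4) = 6/(-6) = 6*(-⅙) = -1)
V(z, y) = y + z
10847 - V(J, U(5)) = 10847 - (-1 - 178) = 10847 - 1*(-179) = 10847 + 179 = 11026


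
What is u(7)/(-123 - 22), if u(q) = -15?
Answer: 3/29 ≈ 0.10345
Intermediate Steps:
u(7)/(-123 - 22) = -15/(-123 - 22) = -15/(-145) = -15*(-1/145) = 3/29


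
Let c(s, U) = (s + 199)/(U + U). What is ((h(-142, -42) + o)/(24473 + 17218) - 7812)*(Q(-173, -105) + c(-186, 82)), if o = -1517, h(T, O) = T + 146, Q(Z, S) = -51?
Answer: 2719850593355/6837324 ≈ 3.9779e+5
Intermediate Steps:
h(T, O) = 146 + T
c(s, U) = (199 + s)/(2*U) (c(s, U) = (199 + s)/((2*U)) = (199 + s)*(1/(2*U)) = (199 + s)/(2*U))
((h(-142, -42) + o)/(24473 + 17218) - 7812)*(Q(-173, -105) + c(-186, 82)) = (((146 - 142) - 1517)/(24473 + 17218) - 7812)*(-51 + (½)*(199 - 186)/82) = ((4 - 1517)/41691 - 7812)*(-51 + (½)*(1/82)*13) = (-1513*1/41691 - 7812)*(-51 + 13/164) = (-1513/41691 - 7812)*(-8351/164) = -325691605/41691*(-8351/164) = 2719850593355/6837324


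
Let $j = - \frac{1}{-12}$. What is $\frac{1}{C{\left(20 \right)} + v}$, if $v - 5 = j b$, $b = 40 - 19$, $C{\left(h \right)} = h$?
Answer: $\frac{4}{107} \approx 0.037383$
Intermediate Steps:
$j = \frac{1}{12}$ ($j = \left(-1\right) \left(- \frac{1}{12}\right) = \frac{1}{12} \approx 0.083333$)
$b = 21$ ($b = 40 - 19 = 21$)
$v = \frac{27}{4}$ ($v = 5 + \frac{1}{12} \cdot 21 = 5 + \frac{7}{4} = \frac{27}{4} \approx 6.75$)
$\frac{1}{C{\left(20 \right)} + v} = \frac{1}{20 + \frac{27}{4}} = \frac{1}{\frac{107}{4}} = \frac{4}{107}$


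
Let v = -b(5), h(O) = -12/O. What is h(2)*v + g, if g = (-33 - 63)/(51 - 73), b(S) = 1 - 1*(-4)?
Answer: 378/11 ≈ 34.364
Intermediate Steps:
b(S) = 5 (b(S) = 1 + 4 = 5)
g = 48/11 (g = -96/(-22) = -96*(-1/22) = 48/11 ≈ 4.3636)
v = -5 (v = -1*5 = -5)
h(2)*v + g = -12/2*(-5) + 48/11 = -12*½*(-5) + 48/11 = -6*(-5) + 48/11 = 30 + 48/11 = 378/11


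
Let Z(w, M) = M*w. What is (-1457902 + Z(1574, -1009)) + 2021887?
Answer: -1024181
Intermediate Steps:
(-1457902 + Z(1574, -1009)) + 2021887 = (-1457902 - 1009*1574) + 2021887 = (-1457902 - 1588166) + 2021887 = -3046068 + 2021887 = -1024181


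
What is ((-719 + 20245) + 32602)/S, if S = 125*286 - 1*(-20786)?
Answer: 6516/7067 ≈ 0.92203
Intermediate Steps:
S = 56536 (S = 35750 + 20786 = 56536)
((-719 + 20245) + 32602)/S = ((-719 + 20245) + 32602)/56536 = (19526 + 32602)*(1/56536) = 52128*(1/56536) = 6516/7067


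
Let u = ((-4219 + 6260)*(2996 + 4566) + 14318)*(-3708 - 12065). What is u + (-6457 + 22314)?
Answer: -243666966423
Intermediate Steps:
u = -243666982280 (u = (2041*7562 + 14318)*(-15773) = (15434042 + 14318)*(-15773) = 15448360*(-15773) = -243666982280)
u + (-6457 + 22314) = -243666982280 + (-6457 + 22314) = -243666982280 + 15857 = -243666966423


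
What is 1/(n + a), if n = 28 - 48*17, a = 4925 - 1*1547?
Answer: 1/2590 ≈ 0.00038610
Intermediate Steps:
a = 3378 (a = 4925 - 1547 = 3378)
n = -788 (n = 28 - 816 = -788)
1/(n + a) = 1/(-788 + 3378) = 1/2590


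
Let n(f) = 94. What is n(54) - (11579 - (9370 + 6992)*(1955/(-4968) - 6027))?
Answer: -394526791/4 ≈ -9.8632e+7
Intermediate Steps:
n(54) - (11579 - (9370 + 6992)*(1955/(-4968) - 6027)) = 94 - (11579 - (9370 + 6992)*(1955/(-4968) - 6027)) = 94 - (11579 - 16362*(1955*(-1/4968) - 6027)) = 94 - (11579 - 16362*(-85/216 - 6027)) = 94 - (11579 - 16362*(-1301917)/216) = 94 - (11579 - 1*(-394480851/4)) = 94 - (11579 + 394480851/4) = 94 - 1*394527167/4 = 94 - 394527167/4 = -394526791/4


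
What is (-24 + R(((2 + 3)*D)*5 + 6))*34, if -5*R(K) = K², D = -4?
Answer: -304504/5 ≈ -60901.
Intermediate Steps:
R(K) = -K²/5
(-24 + R(((2 + 3)*D)*5 + 6))*34 = (-24 - (((2 + 3)*(-4))*5 + 6)²/5)*34 = (-24 - ((5*(-4))*5 + 6)²/5)*34 = (-24 - (-20*5 + 6)²/5)*34 = (-24 - (-100 + 6)²/5)*34 = (-24 - ⅕*(-94)²)*34 = (-24 - ⅕*8836)*34 = (-24 - 8836/5)*34 = -8956/5*34 = -304504/5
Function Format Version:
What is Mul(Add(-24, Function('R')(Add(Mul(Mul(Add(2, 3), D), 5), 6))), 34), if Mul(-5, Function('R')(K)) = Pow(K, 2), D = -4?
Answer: Rational(-304504, 5) ≈ -60901.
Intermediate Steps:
Function('R')(K) = Mul(Rational(-1, 5), Pow(K, 2))
Mul(Add(-24, Function('R')(Add(Mul(Mul(Add(2, 3), D), 5), 6))), 34) = Mul(Add(-24, Mul(Rational(-1, 5), Pow(Add(Mul(Mul(Add(2, 3), -4), 5), 6), 2))), 34) = Mul(Add(-24, Mul(Rational(-1, 5), Pow(Add(Mul(Mul(5, -4), 5), 6), 2))), 34) = Mul(Add(-24, Mul(Rational(-1, 5), Pow(Add(Mul(-20, 5), 6), 2))), 34) = Mul(Add(-24, Mul(Rational(-1, 5), Pow(Add(-100, 6), 2))), 34) = Mul(Add(-24, Mul(Rational(-1, 5), Pow(-94, 2))), 34) = Mul(Add(-24, Mul(Rational(-1, 5), 8836)), 34) = Mul(Add(-24, Rational(-8836, 5)), 34) = Mul(Rational(-8956, 5), 34) = Rational(-304504, 5)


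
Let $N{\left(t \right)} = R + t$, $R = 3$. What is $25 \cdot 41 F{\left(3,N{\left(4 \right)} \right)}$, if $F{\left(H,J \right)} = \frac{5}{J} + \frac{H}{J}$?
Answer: $\frac{8200}{7} \approx 1171.4$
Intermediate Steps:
$N{\left(t \right)} = 3 + t$
$25 \cdot 41 F{\left(3,N{\left(4 \right)} \right)} = 25 \cdot 41 \frac{5 + 3}{3 + 4} = 1025 \cdot \frac{1}{7} \cdot 8 = 1025 \cdot \frac{8}{7} = \frac{8200}{7}$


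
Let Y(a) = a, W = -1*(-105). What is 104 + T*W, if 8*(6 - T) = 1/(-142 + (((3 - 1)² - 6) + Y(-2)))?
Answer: 857417/1168 ≈ 734.09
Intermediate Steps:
W = 105
T = 7009/1168 (T = 6 - 1/(8*(-142 + (((3 - 1)² - 6) - 2))) = 6 - 1/(8*(-142 + ((2² - 6) - 2))) = 6 - 1/(8*(-142 + ((4 - 6) - 2))) = 6 - 1/(8*(-142 + (-2 - 2))) = 6 - 1/(8*(-142 - 4)) = 6 - ⅛/(-146) = 6 - ⅛*(-1/146) = 6 + 1/1168 = 7009/1168 ≈ 6.0009)
104 + T*W = 104 + (7009/1168)*105 = 104 + 735945/1168 = 857417/1168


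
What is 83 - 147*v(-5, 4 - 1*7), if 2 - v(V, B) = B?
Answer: -652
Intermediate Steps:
v(V, B) = 2 - B
83 - 147*v(-5, 4 - 1*7) = 83 - 147*(2 - (4 - 1*7)) = 83 - 147*(2 - (4 - 7)) = 83 - 147*(2 - 1*(-3)) = 83 - 147*(2 + 3) = 83 - 147*5 = 83 - 735 = -652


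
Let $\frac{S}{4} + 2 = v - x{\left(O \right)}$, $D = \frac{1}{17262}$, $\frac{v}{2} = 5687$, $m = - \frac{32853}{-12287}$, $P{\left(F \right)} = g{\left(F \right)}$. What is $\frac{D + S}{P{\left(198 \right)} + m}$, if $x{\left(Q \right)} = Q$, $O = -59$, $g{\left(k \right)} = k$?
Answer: $\frac{9697977834743}{42562550898} \approx 227.85$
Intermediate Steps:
$P{\left(F \right)} = F$
$m = \frac{32853}{12287}$ ($m = \left(-32853\right) \left(- \frac{1}{12287}\right) = \frac{32853}{12287} \approx 2.6738$)
$v = 11374$ ($v = 2 \cdot 5687 = 11374$)
$D = \frac{1}{17262} \approx 5.7931 \cdot 10^{-5}$
$S = 45724$ ($S = -8 + 4 \left(11374 - -59\right) = -8 + 4 \left(11374 + 59\right) = -8 + 4 \cdot 11433 = -8 + 45732 = 45724$)
$\frac{D + S}{P{\left(198 \right)} + m} = \frac{\frac{1}{17262} + 45724}{198 + \frac{32853}{12287}} = \frac{789287689}{17262 \cdot \frac{2465679}{12287}} = \frac{789287689}{17262} \cdot \frac{12287}{2465679} = \frac{9697977834743}{42562550898}$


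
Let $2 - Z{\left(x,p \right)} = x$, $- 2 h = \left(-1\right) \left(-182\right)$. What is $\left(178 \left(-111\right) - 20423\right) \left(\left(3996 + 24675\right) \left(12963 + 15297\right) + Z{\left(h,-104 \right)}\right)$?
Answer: $-32556356022093$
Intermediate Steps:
$h = -91$ ($h = - \frac{\left(-1\right) \left(-182\right)}{2} = \left(- \frac{1}{2}\right) 182 = -91$)
$Z{\left(x,p \right)} = 2 - x$
$\left(178 \left(-111\right) - 20423\right) \left(\left(3996 + 24675\right) \left(12963 + 15297\right) + Z{\left(h,-104 \right)}\right) = \left(178 \left(-111\right) - 20423\right) \left(\left(3996 + 24675\right) \left(12963 + 15297\right) + \left(2 - -91\right)\right) = \left(-19758 - 20423\right) \left(28671 \cdot 28260 + \left(2 + 91\right)\right) = - 40181 \left(810242460 + 93\right) = \left(-40181\right) 810242553 = -32556356022093$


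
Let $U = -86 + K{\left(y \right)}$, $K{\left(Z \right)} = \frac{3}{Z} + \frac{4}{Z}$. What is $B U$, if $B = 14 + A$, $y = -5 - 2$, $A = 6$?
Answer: $-1740$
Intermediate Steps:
$y = -7$ ($y = -5 - 2 = -7$)
$B = 20$ ($B = 14 + 6 = 20$)
$K{\left(Z \right)} = \frac{7}{Z}$
$U = -87$ ($U = -86 + \frac{7}{-7} = -86 + 7 \left(- \frac{1}{7}\right) = -86 - 1 = -87$)
$B U = 20 \left(-87\right) = -1740$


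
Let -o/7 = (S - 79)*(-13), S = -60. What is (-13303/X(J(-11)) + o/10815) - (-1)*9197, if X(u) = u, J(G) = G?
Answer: 176836273/16995 ≈ 10405.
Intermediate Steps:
o = -12649 (o = -7*(-60 - 79)*(-13) = -(-973)*(-13) = -7*1807 = -12649)
(-13303/X(J(-11)) + o/10815) - (-1)*9197 = (-13303/(-11) - 12649/10815) - (-1)*9197 = (-13303*(-1/11) - 12649*1/10815) - 1*(-9197) = (13303/11 - 1807/1545) + 9197 = 20533258/16995 + 9197 = 176836273/16995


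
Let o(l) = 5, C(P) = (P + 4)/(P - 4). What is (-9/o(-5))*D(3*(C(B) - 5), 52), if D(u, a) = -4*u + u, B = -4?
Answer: -81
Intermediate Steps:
C(P) = (4 + P)/(-4 + P)
D(u, a) = -3*u
(-9/o(-5))*D(3*(C(B) - 5), 52) = (-9/5)*(-9*((4 - 4)/(-4 - 4) - 5)) = (-9*1/5)*(-9*(0/(-8) - 5)) = -(-27)*3*(-1/8*0 - 5)/5 = -(-27)*3*(0 - 5)/5 = -(-27)*3*(-5)/5 = -(-27)*(-15)/5 = -9/5*45 = -81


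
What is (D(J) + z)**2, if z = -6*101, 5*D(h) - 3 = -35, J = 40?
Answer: 9375844/25 ≈ 3.7503e+5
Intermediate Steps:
D(h) = -32/5 (D(h) = 3/5 + (1/5)*(-35) = 3/5 - 7 = -32/5)
z = -606
(D(J) + z)**2 = (-32/5 - 606)**2 = (-3062/5)**2 = 9375844/25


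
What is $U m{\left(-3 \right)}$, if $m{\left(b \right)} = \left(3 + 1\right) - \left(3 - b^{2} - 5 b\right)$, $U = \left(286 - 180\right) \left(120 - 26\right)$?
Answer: $-49820$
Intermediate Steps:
$U = 9964$ ($U = 106 \cdot 94 = 9964$)
$m{\left(b \right)} = 1 + b^{2} + 5 b$ ($m{\left(b \right)} = 4 + \left(-3 + b^{2} + 5 b\right) = 1 + b^{2} + 5 b$)
$U m{\left(-3 \right)} = 9964 \left(1 + \left(-3\right)^{2} + 5 \left(-3\right)\right) = 9964 \left(1 + 9 - 15\right) = 9964 \left(-5\right) = -49820$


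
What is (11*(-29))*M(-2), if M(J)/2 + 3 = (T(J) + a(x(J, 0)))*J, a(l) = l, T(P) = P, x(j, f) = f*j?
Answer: -638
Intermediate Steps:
M(J) = -6 + 2*J² (M(J) = -6 + 2*((J + 0*J)*J) = -6 + 2*((J + 0)*J) = -6 + 2*(J*J) = -6 + 2*J²)
(11*(-29))*M(-2) = (11*(-29))*(-6 + 2*(-2)²) = -319*(-6 + 2*4) = -319*(-6 + 8) = -319*2 = -638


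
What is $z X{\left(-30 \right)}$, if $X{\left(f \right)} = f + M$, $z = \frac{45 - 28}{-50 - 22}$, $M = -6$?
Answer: $\frac{17}{2} \approx 8.5$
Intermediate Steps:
$z = - \frac{17}{72}$ ($z = \frac{17}{-72} = 17 \left(- \frac{1}{72}\right) = - \frac{17}{72} \approx -0.23611$)
$X{\left(f \right)} = -6 + f$ ($X{\left(f \right)} = f - 6 = -6 + f$)
$z X{\left(-30 \right)} = - \frac{17 \left(-6 - 30\right)}{72} = \left(- \frac{17}{72}\right) \left(-36\right) = \frac{17}{2}$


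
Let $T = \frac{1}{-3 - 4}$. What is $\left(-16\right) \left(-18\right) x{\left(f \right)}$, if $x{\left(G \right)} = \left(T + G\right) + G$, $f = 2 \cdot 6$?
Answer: $\frac{48096}{7} \approx 6870.9$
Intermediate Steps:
$f = 12$
$T = - \frac{1}{7}$ ($T = \frac{1}{-7} = - \frac{1}{7} \approx -0.14286$)
$x{\left(G \right)} = - \frac{1}{7} + 2 G$ ($x{\left(G \right)} = \left(- \frac{1}{7} + G\right) + G = - \frac{1}{7} + 2 G$)
$\left(-16\right) \left(-18\right) x{\left(f \right)} = \left(-16\right) \left(-18\right) \left(- \frac{1}{7} + 2 \cdot 12\right) = 288 \left(- \frac{1}{7} + 24\right) = 288 \cdot \frac{167}{7} = \frac{48096}{7}$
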